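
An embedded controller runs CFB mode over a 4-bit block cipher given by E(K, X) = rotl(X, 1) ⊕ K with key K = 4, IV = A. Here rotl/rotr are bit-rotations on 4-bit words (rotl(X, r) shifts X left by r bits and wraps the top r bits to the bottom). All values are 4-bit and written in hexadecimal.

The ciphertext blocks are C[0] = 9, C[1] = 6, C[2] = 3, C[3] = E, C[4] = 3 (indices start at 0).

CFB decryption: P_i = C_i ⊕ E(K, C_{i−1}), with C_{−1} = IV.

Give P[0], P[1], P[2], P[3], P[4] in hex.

P[0] = 8, P[1] = 1, P[2] = B, P[3] = C, P[4] = A

P[0]: E(K, A) = 1; 9 ⊕ 1 = 8.
P[1]: E(K, 9) = 7; 6 ⊕ 7 = 1.
P[2]: E(K, 6) = 8; 3 ⊕ 8 = B.
P[3]: E(K, 3) = 2; E ⊕ 2 = C.
P[4]: E(K, E) = 9; 3 ⊕ 9 = A.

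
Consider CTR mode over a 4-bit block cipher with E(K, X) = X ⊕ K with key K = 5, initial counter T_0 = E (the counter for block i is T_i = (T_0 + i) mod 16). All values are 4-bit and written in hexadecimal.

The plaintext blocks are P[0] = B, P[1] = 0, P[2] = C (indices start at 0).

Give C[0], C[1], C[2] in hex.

CTR encryption: S_i = E(K, T_i) where T_i is the counter for block i; C_i = P_i ⊕ S_i.
C[0]: T = E, S = E(K, T) = B; B ⊕ B = 0.
C[1]: T = F, S = E(K, T) = A; 0 ⊕ A = A.
C[2]: T = 0, S = E(K, T) = 5; C ⊕ 5 = 9.

C[0] = 0, C[1] = A, C[2] = 9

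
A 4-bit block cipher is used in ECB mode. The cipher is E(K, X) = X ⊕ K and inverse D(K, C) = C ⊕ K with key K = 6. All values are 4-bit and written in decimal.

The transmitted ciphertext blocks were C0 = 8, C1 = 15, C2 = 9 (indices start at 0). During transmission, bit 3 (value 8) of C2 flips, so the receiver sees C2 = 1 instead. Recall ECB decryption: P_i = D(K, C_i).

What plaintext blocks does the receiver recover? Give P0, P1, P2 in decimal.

P0 = 14, P1 = 9, P2 = 7

Only C2 changed, to 1. In ECB, a change in C_i affects only P_i. Decrypting the received ciphertext:
P0: D(K, 8) = 14.
P1: D(K, 15) = 9.
P2: D(K, 1) = 7.
Blocks that differ from the original plaintext: P2.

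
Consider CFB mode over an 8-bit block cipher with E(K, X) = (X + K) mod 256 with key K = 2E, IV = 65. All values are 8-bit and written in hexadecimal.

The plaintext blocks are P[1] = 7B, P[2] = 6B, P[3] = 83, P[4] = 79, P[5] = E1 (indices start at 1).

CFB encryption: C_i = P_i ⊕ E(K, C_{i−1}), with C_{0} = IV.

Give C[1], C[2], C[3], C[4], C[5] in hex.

C[1] = E8, C[2] = 7D, C[3] = 28, C[4] = 2F, C[5] = BC

C[1]: E(K, 65) = 93; 7B ⊕ 93 = E8.
C[2]: E(K, E8) = 16; 6B ⊕ 16 = 7D.
C[3]: E(K, 7D) = AB; 83 ⊕ AB = 28.
C[4]: E(K, 28) = 56; 79 ⊕ 56 = 2F.
C[5]: E(K, 2F) = 5D; E1 ⊕ 5D = BC.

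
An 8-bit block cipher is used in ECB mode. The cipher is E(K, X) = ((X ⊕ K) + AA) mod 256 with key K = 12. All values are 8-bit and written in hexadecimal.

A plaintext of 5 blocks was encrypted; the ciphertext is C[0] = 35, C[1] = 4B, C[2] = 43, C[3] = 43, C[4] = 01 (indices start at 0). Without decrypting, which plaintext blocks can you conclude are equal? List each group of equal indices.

P[2] = P[3]

ECB encrypts each block independently with the same key, so equal ciphertext blocks imply equal plaintext blocks.
C[2] = C[3] = 43, so P[2] = P[3].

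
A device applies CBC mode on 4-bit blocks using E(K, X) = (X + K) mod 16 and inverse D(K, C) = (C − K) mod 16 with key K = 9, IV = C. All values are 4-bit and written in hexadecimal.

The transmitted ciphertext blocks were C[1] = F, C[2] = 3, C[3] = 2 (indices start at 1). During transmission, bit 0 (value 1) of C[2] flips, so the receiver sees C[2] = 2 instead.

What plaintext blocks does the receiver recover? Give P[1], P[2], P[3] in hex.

CBC decryption: P_i = D(K, C_i) ⊕ C_{i−1}, with C_{0} = IV.
Only C[2] changed, to 2. In CBC, a change in C_i garbles P_i and flips the same bit in P_{i+1}. Decrypting the received ciphertext:
P[1]: D(K, F) = 6; 6 ⊕ C = A.
P[2]: D(K, 2) = 9; 9 ⊕ F = 6.
P[3]: D(K, 2) = 9; 9 ⊕ 2 = B.
Blocks that differ from the original plaintext: P[2], P[3].

P[1] = A, P[2] = 6, P[3] = B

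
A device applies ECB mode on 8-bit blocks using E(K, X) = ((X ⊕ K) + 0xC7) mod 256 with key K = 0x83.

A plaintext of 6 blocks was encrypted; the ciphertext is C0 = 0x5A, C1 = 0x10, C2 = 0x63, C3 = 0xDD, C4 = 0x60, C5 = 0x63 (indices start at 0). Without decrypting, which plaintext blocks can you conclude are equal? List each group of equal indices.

P2 = P5

ECB encrypts each block independently with the same key, so equal ciphertext blocks imply equal plaintext blocks.
C2 = C5 = 0x63, so P2 = P5.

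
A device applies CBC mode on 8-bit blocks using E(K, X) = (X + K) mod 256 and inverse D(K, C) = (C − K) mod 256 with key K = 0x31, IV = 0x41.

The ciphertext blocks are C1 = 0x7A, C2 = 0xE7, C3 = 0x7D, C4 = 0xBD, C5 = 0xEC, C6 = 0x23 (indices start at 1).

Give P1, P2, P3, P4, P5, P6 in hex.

CBC decryption: P_i = D(K, C_i) ⊕ C_{i−1}, with C_{0} = IV.
P1: D(K, 0x7A) = 0x49; 0x49 ⊕ 0x41 = 0x08.
P2: D(K, 0xE7) = 0xB6; 0xB6 ⊕ 0x7A = 0xCC.
P3: D(K, 0x7D) = 0x4C; 0x4C ⊕ 0xE7 = 0xAB.
P4: D(K, 0xBD) = 0x8C; 0x8C ⊕ 0x7D = 0xF1.
P5: D(K, 0xEC) = 0xBB; 0xBB ⊕ 0xBD = 0x06.
P6: D(K, 0x23) = 0xF2; 0xF2 ⊕ 0xEC = 0x1E.

P1 = 0x08, P2 = 0xCC, P3 = 0xAB, P4 = 0xF1, P5 = 0x06, P6 = 0x1E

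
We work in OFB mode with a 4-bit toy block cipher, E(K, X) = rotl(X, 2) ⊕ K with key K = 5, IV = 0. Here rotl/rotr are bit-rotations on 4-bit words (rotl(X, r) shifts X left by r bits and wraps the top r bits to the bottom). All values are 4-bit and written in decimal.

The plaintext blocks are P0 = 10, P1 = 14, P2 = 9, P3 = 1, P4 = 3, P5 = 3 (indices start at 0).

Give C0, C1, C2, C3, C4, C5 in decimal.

C0 = 15, C1 = 14, C2 = 12, C3 = 1, C4 = 6, C5 = 3

OFB encryption: S_i = E(K, S_{i−1}) with S_{−1} = IV; C_i = P_i ⊕ S_i.
C0: S = E(K, 0) = 5; 10 ⊕ 5 = 15.
C1: S = E(K, 5) = 0; 14 ⊕ 0 = 14.
C2: S = E(K, 0) = 5; 9 ⊕ 5 = 12.
C3: S = E(K, 5) = 0; 1 ⊕ 0 = 1.
C4: S = E(K, 0) = 5; 3 ⊕ 5 = 6.
C5: S = E(K, 5) = 0; 3 ⊕ 0 = 3.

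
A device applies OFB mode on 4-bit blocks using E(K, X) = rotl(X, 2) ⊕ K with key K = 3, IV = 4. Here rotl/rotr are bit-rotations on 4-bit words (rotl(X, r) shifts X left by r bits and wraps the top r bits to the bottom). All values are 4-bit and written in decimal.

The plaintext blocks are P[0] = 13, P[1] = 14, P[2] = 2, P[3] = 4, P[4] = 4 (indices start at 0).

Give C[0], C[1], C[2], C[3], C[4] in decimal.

OFB encryption: S_i = E(K, S_{i−1}) with S_{−1} = IV; C_i = P_i ⊕ S_i.
C[0]: S = E(K, 4) = 2; 13 ⊕ 2 = 15.
C[1]: S = E(K, 2) = 11; 14 ⊕ 11 = 5.
C[2]: S = E(K, 11) = 13; 2 ⊕ 13 = 15.
C[3]: S = E(K, 13) = 4; 4 ⊕ 4 = 0.
C[4]: S = E(K, 4) = 2; 4 ⊕ 2 = 6.

C[0] = 15, C[1] = 5, C[2] = 15, C[3] = 0, C[4] = 6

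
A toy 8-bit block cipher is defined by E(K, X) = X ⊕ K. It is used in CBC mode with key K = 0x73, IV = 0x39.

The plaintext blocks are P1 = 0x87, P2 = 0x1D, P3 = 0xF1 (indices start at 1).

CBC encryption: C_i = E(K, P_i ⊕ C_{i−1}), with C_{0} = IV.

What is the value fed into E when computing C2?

0xD0

C1: P1 ⊕ 0x39 = 0xBE; E(K, 0xBE) = 0xCD.
C2: P2 ⊕ 0xCD = 0xD0; E(K, 0xD0) = 0xA3.
So the input to E for block 2 is 0xD0.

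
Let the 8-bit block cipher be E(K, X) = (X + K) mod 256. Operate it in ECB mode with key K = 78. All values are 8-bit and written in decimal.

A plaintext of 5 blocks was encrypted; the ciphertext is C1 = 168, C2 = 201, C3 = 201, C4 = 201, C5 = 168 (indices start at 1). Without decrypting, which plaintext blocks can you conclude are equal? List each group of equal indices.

ECB encrypts each block independently with the same key, so equal ciphertext blocks imply equal plaintext blocks.
C1 = C5 = 168, so P1 = P5.
C2 = C3 = C4 = 201, so P2 = P3 = P4.

P1 = P5; P2 = P3 = P4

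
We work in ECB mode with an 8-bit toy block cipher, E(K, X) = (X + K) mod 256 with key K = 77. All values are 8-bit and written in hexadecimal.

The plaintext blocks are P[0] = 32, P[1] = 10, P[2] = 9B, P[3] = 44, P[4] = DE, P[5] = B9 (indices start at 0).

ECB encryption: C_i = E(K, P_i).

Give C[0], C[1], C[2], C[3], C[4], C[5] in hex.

C[0] = A9, C[1] = 87, C[2] = 12, C[3] = BB, C[4] = 55, C[5] = 30

C[0]: E(K, 32) = A9.
C[1]: E(K, 10) = 87.
C[2]: E(K, 9B) = 12.
C[3]: E(K, 44) = BB.
C[4]: E(K, DE) = 55.
C[5]: E(K, B9) = 30.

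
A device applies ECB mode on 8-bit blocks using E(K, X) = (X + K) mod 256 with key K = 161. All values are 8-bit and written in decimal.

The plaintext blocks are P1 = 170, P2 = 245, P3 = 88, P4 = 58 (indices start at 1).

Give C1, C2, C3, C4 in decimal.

ECB encryption: C_i = E(K, P_i).
C1: E(K, 170) = 75.
C2: E(K, 245) = 150.
C3: E(K, 88) = 249.
C4: E(K, 58) = 219.

C1 = 75, C2 = 150, C3 = 249, C4 = 219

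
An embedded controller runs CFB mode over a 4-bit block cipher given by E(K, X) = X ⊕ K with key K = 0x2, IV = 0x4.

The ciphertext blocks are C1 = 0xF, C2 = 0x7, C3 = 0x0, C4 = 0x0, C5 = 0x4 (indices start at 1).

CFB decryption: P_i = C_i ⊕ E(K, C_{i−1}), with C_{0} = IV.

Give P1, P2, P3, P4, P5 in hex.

P1: E(K, 0x4) = 0x6; 0xF ⊕ 0x6 = 0x9.
P2: E(K, 0xF) = 0xD; 0x7 ⊕ 0xD = 0xA.
P3: E(K, 0x7) = 0x5; 0x0 ⊕ 0x5 = 0x5.
P4: E(K, 0x0) = 0x2; 0x0 ⊕ 0x2 = 0x2.
P5: E(K, 0x0) = 0x2; 0x4 ⊕ 0x2 = 0x6.

P1 = 0x9, P2 = 0xA, P3 = 0x5, P4 = 0x2, P5 = 0x6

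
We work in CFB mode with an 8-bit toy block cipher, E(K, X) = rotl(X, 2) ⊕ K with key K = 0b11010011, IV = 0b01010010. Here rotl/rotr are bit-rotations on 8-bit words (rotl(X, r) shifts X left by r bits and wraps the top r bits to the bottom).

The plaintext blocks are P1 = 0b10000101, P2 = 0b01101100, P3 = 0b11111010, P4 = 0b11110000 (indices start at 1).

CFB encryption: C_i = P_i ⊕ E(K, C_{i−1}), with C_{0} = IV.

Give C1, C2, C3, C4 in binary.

C1: E(K, 0b01010010) = 0b10011010; 0b10000101 ⊕ 0b10011010 = 0b00011111.
C2: E(K, 0b00011111) = 0b10101111; 0b01101100 ⊕ 0b10101111 = 0b11000011.
C3: E(K, 0b11000011) = 0b11011100; 0b11111010 ⊕ 0b11011100 = 0b00100110.
C4: E(K, 0b00100110) = 0b01001011; 0b11110000 ⊕ 0b01001011 = 0b10111011.

C1 = 0b00011111, C2 = 0b11000011, C3 = 0b00100110, C4 = 0b10111011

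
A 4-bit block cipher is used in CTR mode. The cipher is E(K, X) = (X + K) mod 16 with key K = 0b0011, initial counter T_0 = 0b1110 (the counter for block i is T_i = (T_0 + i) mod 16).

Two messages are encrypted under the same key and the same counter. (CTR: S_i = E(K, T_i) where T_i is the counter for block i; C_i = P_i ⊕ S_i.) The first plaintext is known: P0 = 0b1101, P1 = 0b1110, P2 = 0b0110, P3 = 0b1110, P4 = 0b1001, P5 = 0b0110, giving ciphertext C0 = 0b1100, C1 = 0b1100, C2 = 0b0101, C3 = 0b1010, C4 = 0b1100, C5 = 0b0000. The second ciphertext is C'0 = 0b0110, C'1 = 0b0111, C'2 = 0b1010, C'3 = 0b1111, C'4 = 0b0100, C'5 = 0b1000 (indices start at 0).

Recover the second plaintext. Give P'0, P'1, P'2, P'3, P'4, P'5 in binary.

In CTR with a reused counter, both messages share the same keystream S_i, so C_i ⊕ C'_i = P_i ⊕ P'_i and thus P'_i = P_i ⊕ C_i ⊕ C'_i.
P'0: 0b1101 ⊕ 0b1100 ⊕ 0b0110 = 0b0111.
P'1: 0b1110 ⊕ 0b1100 ⊕ 0b0111 = 0b0101.
P'2: 0b0110 ⊕ 0b0101 ⊕ 0b1010 = 0b1001.
P'3: 0b1110 ⊕ 0b1010 ⊕ 0b1111 = 0b1011.
P'4: 0b1001 ⊕ 0b1100 ⊕ 0b0100 = 0b0001.
P'5: 0b0110 ⊕ 0b0000 ⊕ 0b1000 = 0b1110.

P'0 = 0b0111, P'1 = 0b0101, P'2 = 0b1001, P'3 = 0b1011, P'4 = 0b0001, P'5 = 0b1110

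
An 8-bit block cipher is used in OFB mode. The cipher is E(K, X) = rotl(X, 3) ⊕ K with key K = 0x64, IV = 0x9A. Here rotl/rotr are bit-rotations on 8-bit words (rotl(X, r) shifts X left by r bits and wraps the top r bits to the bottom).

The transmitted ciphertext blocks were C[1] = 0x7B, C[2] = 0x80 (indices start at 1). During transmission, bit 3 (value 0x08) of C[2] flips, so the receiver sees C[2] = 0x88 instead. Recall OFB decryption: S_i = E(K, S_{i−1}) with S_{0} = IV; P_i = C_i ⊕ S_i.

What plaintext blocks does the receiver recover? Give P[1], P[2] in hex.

Only C[2] changed, to 0x88. In OFB, a change in C_i flips the same bit in P_i only; the keystream is unaffected. Decrypting the received ciphertext:
P[1]: S = E(K, 0x9A) = 0xB0; 0x7B ⊕ 0xB0 = 0xCB.
P[2]: S = E(K, 0xB0) = 0xE1; 0x88 ⊕ 0xE1 = 0x69.
Blocks that differ from the original plaintext: P[2].

P[1] = 0xCB, P[2] = 0x69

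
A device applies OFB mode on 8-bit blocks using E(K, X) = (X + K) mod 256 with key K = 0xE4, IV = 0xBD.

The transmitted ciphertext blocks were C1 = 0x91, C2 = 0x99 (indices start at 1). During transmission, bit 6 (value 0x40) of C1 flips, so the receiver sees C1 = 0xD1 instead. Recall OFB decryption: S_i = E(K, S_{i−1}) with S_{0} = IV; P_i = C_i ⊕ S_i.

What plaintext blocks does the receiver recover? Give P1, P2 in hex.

P1 = 0x70, P2 = 0x1C

Only C1 changed, to 0xD1. In OFB, a change in C_i flips the same bit in P_i only; the keystream is unaffected. Decrypting the received ciphertext:
P1: S = E(K, 0xBD) = 0xA1; 0xD1 ⊕ 0xA1 = 0x70.
P2: S = E(K, 0xA1) = 0x85; 0x99 ⊕ 0x85 = 0x1C.
Blocks that differ from the original plaintext: P1.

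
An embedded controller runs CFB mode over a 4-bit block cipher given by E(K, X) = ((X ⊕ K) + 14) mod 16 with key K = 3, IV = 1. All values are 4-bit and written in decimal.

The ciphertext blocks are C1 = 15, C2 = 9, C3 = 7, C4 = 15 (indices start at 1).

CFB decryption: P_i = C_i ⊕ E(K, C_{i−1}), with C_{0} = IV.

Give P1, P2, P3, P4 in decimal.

P1 = 15, P2 = 3, P3 = 15, P4 = 13

P1: E(K, 1) = 0; 15 ⊕ 0 = 15.
P2: E(K, 15) = 10; 9 ⊕ 10 = 3.
P3: E(K, 9) = 8; 7 ⊕ 8 = 15.
P4: E(K, 7) = 2; 15 ⊕ 2 = 13.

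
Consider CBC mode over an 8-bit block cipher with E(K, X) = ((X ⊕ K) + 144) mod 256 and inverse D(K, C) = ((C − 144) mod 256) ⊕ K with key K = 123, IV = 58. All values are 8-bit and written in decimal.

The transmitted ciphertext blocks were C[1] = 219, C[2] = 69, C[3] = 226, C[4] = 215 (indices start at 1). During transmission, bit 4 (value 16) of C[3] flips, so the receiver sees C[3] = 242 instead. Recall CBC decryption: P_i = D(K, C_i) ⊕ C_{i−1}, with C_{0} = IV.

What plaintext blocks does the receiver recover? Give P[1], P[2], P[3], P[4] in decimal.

Only C[3] changed, to 242. In CBC, a change in C_i garbles P_i and flips the same bit in P_{i+1}. Decrypting the received ciphertext:
P[1]: D(K, 219) = 48; 48 ⊕ 58 = 10.
P[2]: D(K, 69) = 206; 206 ⊕ 219 = 21.
P[3]: D(K, 242) = 25; 25 ⊕ 69 = 92.
P[4]: D(K, 215) = 60; 60 ⊕ 242 = 206.
Blocks that differ from the original plaintext: P[3], P[4].

P[1] = 10, P[2] = 21, P[3] = 92, P[4] = 206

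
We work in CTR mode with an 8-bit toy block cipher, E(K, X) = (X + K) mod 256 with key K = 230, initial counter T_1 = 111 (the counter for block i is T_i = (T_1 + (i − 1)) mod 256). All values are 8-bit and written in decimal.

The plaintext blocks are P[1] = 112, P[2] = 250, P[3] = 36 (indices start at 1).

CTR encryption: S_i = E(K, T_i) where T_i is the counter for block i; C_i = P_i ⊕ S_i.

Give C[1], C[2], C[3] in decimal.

C[1] = 37, C[2] = 172, C[3] = 115

C[1]: T = 111, S = E(K, T) = 85; 112 ⊕ 85 = 37.
C[2]: T = 112, S = E(K, T) = 86; 250 ⊕ 86 = 172.
C[3]: T = 113, S = E(K, T) = 87; 36 ⊕ 87 = 115.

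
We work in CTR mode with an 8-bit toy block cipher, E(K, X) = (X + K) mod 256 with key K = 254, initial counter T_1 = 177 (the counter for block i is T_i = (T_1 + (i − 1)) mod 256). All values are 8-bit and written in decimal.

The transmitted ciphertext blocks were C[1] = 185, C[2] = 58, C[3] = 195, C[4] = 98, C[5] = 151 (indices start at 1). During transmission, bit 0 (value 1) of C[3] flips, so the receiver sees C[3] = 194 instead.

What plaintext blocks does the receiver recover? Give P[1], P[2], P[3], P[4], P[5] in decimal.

P[1] = 22, P[2] = 138, P[3] = 115, P[4] = 208, P[5] = 36

CTR decryption: S_i = E(K, T_i) where T_i is the counter for block i; P_i = C_i ⊕ S_i.
Only C[3] changed, to 194. In CTR, a change in C_i flips the same bit in P_i only; the keystream is unaffected. Decrypting the received ciphertext:
P[1]: T = 177, S = E(K, T) = 175; 185 ⊕ 175 = 22.
P[2]: T = 178, S = E(K, T) = 176; 58 ⊕ 176 = 138.
P[3]: T = 179, S = E(K, T) = 177; 194 ⊕ 177 = 115.
P[4]: T = 180, S = E(K, T) = 178; 98 ⊕ 178 = 208.
P[5]: T = 181, S = E(K, T) = 179; 151 ⊕ 179 = 36.
Blocks that differ from the original plaintext: P[3].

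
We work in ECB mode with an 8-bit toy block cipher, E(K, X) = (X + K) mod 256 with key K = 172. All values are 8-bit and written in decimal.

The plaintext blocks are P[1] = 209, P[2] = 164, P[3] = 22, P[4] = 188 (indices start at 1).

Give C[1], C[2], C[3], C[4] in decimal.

C[1] = 125, C[2] = 80, C[3] = 194, C[4] = 104

ECB encryption: C_i = E(K, P_i).
C[1]: E(K, 209) = 125.
C[2]: E(K, 164) = 80.
C[3]: E(K, 22) = 194.
C[4]: E(K, 188) = 104.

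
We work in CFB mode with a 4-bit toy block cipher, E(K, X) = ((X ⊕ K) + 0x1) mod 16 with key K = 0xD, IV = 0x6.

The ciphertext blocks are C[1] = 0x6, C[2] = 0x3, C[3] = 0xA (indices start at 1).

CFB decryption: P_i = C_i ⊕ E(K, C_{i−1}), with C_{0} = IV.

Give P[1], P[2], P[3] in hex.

P[1]: E(K, 0x6) = 0xC; 0x6 ⊕ 0xC = 0xA.
P[2]: E(K, 0x6) = 0xC; 0x3 ⊕ 0xC = 0xF.
P[3]: E(K, 0x3) = 0xF; 0xA ⊕ 0xF = 0x5.

P[1] = 0xA, P[2] = 0xF, P[3] = 0x5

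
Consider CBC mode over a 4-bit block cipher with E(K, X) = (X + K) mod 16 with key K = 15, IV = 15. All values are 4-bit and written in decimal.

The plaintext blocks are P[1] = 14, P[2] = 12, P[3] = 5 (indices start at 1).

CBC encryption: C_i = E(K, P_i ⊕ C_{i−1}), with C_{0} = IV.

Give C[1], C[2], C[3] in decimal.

C[1]: P[1] ⊕ 15 = 1; E(K, 1) = 0.
C[2]: P[2] ⊕ 0 = 12; E(K, 12) = 11.
C[3]: P[3] ⊕ 11 = 14; E(K, 14) = 13.

C[1] = 0, C[2] = 11, C[3] = 13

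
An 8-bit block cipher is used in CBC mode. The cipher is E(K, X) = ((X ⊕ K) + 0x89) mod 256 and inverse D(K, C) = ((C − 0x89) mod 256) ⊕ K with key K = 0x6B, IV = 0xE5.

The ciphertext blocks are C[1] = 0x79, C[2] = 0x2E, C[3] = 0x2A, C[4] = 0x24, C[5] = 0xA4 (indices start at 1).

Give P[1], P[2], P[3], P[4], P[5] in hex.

CBC decryption: P_i = D(K, C_i) ⊕ C_{i−1}, with C_{0} = IV.
P[1]: D(K, 0x79) = 0x9B; 0x9B ⊕ 0xE5 = 0x7E.
P[2]: D(K, 0x2E) = 0xCE; 0xCE ⊕ 0x79 = 0xB7.
P[3]: D(K, 0x2A) = 0xCA; 0xCA ⊕ 0x2E = 0xE4.
P[4]: D(K, 0x24) = 0xF0; 0xF0 ⊕ 0x2A = 0xDA.
P[5]: D(K, 0xA4) = 0x70; 0x70 ⊕ 0x24 = 0x54.

P[1] = 0x7E, P[2] = 0xB7, P[3] = 0xE4, P[4] = 0xDA, P[5] = 0x54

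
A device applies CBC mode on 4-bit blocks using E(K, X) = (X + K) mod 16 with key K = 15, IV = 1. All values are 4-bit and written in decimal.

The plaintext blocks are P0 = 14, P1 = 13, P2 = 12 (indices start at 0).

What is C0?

CBC encryption: C_i = E(K, P_i ⊕ C_{i−1}), with C_{−1} = IV.
C0: P0 ⊕ 1 = 15; E(K, 15) = 14.

C0 = 14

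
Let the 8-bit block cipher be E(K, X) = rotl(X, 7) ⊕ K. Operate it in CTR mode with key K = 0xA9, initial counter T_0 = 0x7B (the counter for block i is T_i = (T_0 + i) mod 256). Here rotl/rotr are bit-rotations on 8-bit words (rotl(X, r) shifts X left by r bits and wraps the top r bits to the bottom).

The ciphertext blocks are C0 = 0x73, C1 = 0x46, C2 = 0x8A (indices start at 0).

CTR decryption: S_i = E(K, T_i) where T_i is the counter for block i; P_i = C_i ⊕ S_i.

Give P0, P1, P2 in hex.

P0 = 0x67, P1 = 0xD1, P2 = 0x9D

P0: T = 0x7B, S = E(K, T) = 0x14; 0x73 ⊕ 0x14 = 0x67.
P1: T = 0x7C, S = E(K, T) = 0x97; 0x46 ⊕ 0x97 = 0xD1.
P2: T = 0x7D, S = E(K, T) = 0x17; 0x8A ⊕ 0x17 = 0x9D.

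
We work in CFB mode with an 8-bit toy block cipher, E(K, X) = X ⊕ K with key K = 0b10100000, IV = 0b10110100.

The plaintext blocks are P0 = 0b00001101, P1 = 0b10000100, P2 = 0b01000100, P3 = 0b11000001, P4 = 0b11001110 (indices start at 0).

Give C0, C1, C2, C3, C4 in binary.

CFB encryption: C_i = P_i ⊕ E(K, C_{i−1}), with C_{−1} = IV.
C0: E(K, 0b10110100) = 0b00010100; 0b00001101 ⊕ 0b00010100 = 0b00011001.
C1: E(K, 0b00011001) = 0b10111001; 0b10000100 ⊕ 0b10111001 = 0b00111101.
C2: E(K, 0b00111101) = 0b10011101; 0b01000100 ⊕ 0b10011101 = 0b11011001.
C3: E(K, 0b11011001) = 0b01111001; 0b11000001 ⊕ 0b01111001 = 0b10111000.
C4: E(K, 0b10111000) = 0b00011000; 0b11001110 ⊕ 0b00011000 = 0b11010110.

C0 = 0b00011001, C1 = 0b00111101, C2 = 0b11011001, C3 = 0b10111000, C4 = 0b11010110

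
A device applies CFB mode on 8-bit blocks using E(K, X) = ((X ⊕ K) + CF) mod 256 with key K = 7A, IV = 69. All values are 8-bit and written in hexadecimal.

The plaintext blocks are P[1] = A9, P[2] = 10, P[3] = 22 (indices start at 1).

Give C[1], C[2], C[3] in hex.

C[1] = 4B, C[2] = 10, C[3] = 1B

CFB encryption: C_i = P_i ⊕ E(K, C_{i−1}), with C_{0} = IV.
C[1]: E(K, 69) = E2; A9 ⊕ E2 = 4B.
C[2]: E(K, 4B) = 00; 10 ⊕ 00 = 10.
C[3]: E(K, 10) = 39; 22 ⊕ 39 = 1B.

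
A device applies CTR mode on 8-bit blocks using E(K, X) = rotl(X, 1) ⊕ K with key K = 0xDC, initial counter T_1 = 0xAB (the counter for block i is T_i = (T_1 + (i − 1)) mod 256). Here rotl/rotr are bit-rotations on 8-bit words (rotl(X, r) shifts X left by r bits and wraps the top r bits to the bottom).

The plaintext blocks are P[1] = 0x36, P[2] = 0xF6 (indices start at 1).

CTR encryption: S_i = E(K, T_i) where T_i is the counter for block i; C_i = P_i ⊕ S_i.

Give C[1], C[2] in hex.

C[1]: T = 0xAB, S = E(K, T) = 0x8B; 0x36 ⊕ 0x8B = 0xBD.
C[2]: T = 0xAC, S = E(K, T) = 0x85; 0xF6 ⊕ 0x85 = 0x73.

C[1] = 0xBD, C[2] = 0x73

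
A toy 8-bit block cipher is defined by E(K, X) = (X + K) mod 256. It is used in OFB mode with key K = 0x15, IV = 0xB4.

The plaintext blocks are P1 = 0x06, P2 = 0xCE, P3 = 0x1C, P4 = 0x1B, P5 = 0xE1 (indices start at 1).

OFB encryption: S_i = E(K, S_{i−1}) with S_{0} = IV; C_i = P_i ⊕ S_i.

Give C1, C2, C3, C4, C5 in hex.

C1 = 0xCF, C2 = 0x10, C3 = 0xEF, C4 = 0x13, C5 = 0xFC

C1: S = E(K, 0xB4) = 0xC9; 0x06 ⊕ 0xC9 = 0xCF.
C2: S = E(K, 0xC9) = 0xDE; 0xCE ⊕ 0xDE = 0x10.
C3: S = E(K, 0xDE) = 0xF3; 0x1C ⊕ 0xF3 = 0xEF.
C4: S = E(K, 0xF3) = 0x08; 0x1B ⊕ 0x08 = 0x13.
C5: S = E(K, 0x08) = 0x1D; 0xE1 ⊕ 0x1D = 0xFC.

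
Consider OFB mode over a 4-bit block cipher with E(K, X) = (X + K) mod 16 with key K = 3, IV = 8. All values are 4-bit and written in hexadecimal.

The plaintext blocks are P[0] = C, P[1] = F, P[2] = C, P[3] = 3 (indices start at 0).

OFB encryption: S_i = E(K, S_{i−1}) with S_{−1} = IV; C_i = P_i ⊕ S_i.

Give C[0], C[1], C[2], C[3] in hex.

C[0]: S = E(K, 8) = B; C ⊕ B = 7.
C[1]: S = E(K, B) = E; F ⊕ E = 1.
C[2]: S = E(K, E) = 1; C ⊕ 1 = D.
C[3]: S = E(K, 1) = 4; 3 ⊕ 4 = 7.

C[0] = 7, C[1] = 1, C[2] = D, C[3] = 7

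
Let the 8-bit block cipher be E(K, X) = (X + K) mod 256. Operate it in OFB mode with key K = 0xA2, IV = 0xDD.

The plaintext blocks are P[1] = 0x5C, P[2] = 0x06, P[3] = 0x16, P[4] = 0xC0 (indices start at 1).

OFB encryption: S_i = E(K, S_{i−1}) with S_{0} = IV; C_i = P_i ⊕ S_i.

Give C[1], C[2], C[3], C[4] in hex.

C[1] = 0x23, C[2] = 0x27, C[3] = 0xD5, C[4] = 0xA5

C[1]: S = E(K, 0xDD) = 0x7F; 0x5C ⊕ 0x7F = 0x23.
C[2]: S = E(K, 0x7F) = 0x21; 0x06 ⊕ 0x21 = 0x27.
C[3]: S = E(K, 0x21) = 0xC3; 0x16 ⊕ 0xC3 = 0xD5.
C[4]: S = E(K, 0xC3) = 0x65; 0xC0 ⊕ 0x65 = 0xA5.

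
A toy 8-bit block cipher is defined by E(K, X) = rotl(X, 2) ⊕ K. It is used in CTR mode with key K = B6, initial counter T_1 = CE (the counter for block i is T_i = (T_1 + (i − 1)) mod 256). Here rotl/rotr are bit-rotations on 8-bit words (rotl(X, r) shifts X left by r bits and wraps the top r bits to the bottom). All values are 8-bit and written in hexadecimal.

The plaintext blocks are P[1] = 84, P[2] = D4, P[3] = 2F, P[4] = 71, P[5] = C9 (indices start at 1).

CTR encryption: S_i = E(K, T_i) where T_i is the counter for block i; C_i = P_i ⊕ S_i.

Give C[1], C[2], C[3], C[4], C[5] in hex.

C[1] = 09, C[2] = 5D, C[3] = DA, C[4] = 80, C[5] = 34

C[1]: T = CE, S = E(K, T) = 8D; 84 ⊕ 8D = 09.
C[2]: T = CF, S = E(K, T) = 89; D4 ⊕ 89 = 5D.
C[3]: T = D0, S = E(K, T) = F5; 2F ⊕ F5 = DA.
C[4]: T = D1, S = E(K, T) = F1; 71 ⊕ F1 = 80.
C[5]: T = D2, S = E(K, T) = FD; C9 ⊕ FD = 34.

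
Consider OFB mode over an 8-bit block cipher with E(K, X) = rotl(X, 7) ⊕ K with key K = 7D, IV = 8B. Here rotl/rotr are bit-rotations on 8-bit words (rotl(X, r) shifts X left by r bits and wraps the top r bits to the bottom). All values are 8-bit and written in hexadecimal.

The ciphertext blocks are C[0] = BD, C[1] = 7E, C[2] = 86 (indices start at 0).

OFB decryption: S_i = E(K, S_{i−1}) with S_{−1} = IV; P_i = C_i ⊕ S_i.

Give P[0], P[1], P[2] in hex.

P[0] = 05, P[1] = 5F, P[2] = 6B

P[0]: S = E(K, 8B) = B8; BD ⊕ B8 = 05.
P[1]: S = E(K, B8) = 21; 7E ⊕ 21 = 5F.
P[2]: S = E(K, 21) = ED; 86 ⊕ ED = 6B.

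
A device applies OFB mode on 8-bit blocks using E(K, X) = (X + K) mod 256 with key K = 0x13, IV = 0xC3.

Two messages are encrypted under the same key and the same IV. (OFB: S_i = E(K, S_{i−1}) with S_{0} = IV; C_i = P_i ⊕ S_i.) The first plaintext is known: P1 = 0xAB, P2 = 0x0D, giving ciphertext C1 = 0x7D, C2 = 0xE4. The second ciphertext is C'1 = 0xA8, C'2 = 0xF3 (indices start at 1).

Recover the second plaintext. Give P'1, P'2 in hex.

P'1 = 0x7E, P'2 = 0x1A

In OFB with a reused IV, both messages share the same keystream S_i, so C_i ⊕ C'_i = P_i ⊕ P'_i and thus P'_i = P_i ⊕ C_i ⊕ C'_i.
P'1: 0xAB ⊕ 0x7D ⊕ 0xA8 = 0x7E.
P'2: 0x0D ⊕ 0xE4 ⊕ 0xF3 = 0x1A.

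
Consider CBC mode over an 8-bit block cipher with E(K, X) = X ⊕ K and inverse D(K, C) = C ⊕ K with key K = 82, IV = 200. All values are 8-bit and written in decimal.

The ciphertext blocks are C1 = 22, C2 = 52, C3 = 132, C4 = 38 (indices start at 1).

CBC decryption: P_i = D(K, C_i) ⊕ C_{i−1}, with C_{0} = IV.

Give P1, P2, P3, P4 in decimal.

P1 = 140, P2 = 112, P3 = 226, P4 = 240

P1: D(K, 22) = 68; 68 ⊕ 200 = 140.
P2: D(K, 52) = 102; 102 ⊕ 22 = 112.
P3: D(K, 132) = 214; 214 ⊕ 52 = 226.
P4: D(K, 38) = 116; 116 ⊕ 132 = 240.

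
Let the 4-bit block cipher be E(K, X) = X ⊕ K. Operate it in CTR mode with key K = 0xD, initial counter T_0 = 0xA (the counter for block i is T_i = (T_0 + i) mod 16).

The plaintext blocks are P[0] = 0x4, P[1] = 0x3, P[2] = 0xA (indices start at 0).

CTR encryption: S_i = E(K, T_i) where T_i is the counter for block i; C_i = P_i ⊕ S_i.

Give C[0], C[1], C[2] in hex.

C[0] = 0x3, C[1] = 0x5, C[2] = 0xB

C[0]: T = 0xA, S = E(K, T) = 0x7; 0x4 ⊕ 0x7 = 0x3.
C[1]: T = 0xB, S = E(K, T) = 0x6; 0x3 ⊕ 0x6 = 0x5.
C[2]: T = 0xC, S = E(K, T) = 0x1; 0xA ⊕ 0x1 = 0xB.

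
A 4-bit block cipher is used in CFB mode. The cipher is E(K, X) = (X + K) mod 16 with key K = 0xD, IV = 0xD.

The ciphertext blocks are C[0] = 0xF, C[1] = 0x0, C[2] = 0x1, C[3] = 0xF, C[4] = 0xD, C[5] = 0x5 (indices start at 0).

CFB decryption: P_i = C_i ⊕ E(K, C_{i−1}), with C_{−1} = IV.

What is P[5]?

P[5] = 0xF

P[5]: E(K, 0xD) = 0xA; 0x5 ⊕ 0xA = 0xF.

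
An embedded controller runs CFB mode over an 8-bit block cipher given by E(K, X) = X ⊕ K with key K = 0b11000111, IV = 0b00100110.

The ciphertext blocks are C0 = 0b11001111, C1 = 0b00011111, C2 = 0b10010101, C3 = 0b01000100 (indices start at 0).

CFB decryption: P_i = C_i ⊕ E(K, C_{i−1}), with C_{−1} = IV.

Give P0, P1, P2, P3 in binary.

P0 = 0b00101110, P1 = 0b00010111, P2 = 0b01001101, P3 = 0b00010110

P0: E(K, 0b00100110) = 0b11100001; 0b11001111 ⊕ 0b11100001 = 0b00101110.
P1: E(K, 0b11001111) = 0b00001000; 0b00011111 ⊕ 0b00001000 = 0b00010111.
P2: E(K, 0b00011111) = 0b11011000; 0b10010101 ⊕ 0b11011000 = 0b01001101.
P3: E(K, 0b10010101) = 0b01010010; 0b01000100 ⊕ 0b01010010 = 0b00010110.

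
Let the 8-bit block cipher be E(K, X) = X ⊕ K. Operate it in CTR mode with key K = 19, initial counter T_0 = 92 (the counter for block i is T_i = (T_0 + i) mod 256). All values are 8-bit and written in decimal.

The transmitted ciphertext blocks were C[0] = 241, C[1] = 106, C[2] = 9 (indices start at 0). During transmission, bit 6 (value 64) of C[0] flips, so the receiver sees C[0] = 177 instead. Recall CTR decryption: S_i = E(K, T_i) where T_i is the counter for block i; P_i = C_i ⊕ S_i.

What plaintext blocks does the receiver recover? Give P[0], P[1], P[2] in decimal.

Only C[0] changed, to 177. In CTR, a change in C_i flips the same bit in P_i only; the keystream is unaffected. Decrypting the received ciphertext:
P[0]: T = 92, S = E(K, T) = 79; 177 ⊕ 79 = 254.
P[1]: T = 93, S = E(K, T) = 78; 106 ⊕ 78 = 36.
P[2]: T = 94, S = E(K, T) = 77; 9 ⊕ 77 = 68.
Blocks that differ from the original plaintext: P[0].

P[0] = 254, P[1] = 36, P[2] = 68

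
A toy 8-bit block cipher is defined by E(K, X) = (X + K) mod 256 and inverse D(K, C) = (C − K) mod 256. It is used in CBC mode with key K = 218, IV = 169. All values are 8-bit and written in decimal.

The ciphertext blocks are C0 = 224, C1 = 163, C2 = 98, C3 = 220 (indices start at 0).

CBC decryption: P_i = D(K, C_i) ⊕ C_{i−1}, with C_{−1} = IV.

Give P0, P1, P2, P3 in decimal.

P0 = 175, P1 = 41, P2 = 43, P3 = 96

P0: D(K, 224) = 6; 6 ⊕ 169 = 175.
P1: D(K, 163) = 201; 201 ⊕ 224 = 41.
P2: D(K, 98) = 136; 136 ⊕ 163 = 43.
P3: D(K, 220) = 2; 2 ⊕ 98 = 96.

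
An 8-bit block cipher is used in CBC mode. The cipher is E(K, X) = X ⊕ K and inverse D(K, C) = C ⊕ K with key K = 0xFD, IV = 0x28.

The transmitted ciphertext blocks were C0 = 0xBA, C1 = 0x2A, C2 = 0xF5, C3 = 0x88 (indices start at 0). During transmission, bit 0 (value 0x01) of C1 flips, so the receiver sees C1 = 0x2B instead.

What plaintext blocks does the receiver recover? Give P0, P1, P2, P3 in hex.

P0 = 0x6F, P1 = 0x6C, P2 = 0x23, P3 = 0x80

CBC decryption: P_i = D(K, C_i) ⊕ C_{i−1}, with C_{−1} = IV.
Only C1 changed, to 0x2B. In CBC, a change in C_i garbles P_i and flips the same bit in P_{i+1}. Decrypting the received ciphertext:
P0: D(K, 0xBA) = 0x47; 0x47 ⊕ 0x28 = 0x6F.
P1: D(K, 0x2B) = 0xD6; 0xD6 ⊕ 0xBA = 0x6C.
P2: D(K, 0xF5) = 0x08; 0x08 ⊕ 0x2B = 0x23.
P3: D(K, 0x88) = 0x75; 0x75 ⊕ 0xF5 = 0x80.
Blocks that differ from the original plaintext: P1, P2.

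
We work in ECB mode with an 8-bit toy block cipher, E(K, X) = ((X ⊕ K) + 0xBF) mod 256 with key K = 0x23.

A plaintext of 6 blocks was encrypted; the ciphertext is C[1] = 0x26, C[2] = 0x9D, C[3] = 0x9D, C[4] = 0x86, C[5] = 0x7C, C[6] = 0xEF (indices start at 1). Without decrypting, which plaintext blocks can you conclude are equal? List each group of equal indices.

P[2] = P[3]

ECB encrypts each block independently with the same key, so equal ciphertext blocks imply equal plaintext blocks.
C[2] = C[3] = 0x9D, so P[2] = P[3].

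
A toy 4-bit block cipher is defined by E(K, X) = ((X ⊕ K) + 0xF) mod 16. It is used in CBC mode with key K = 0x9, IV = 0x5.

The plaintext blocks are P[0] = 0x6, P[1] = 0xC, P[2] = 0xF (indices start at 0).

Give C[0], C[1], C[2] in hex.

CBC encryption: C_i = E(K, P_i ⊕ C_{i−1}), with C_{−1} = IV.
C[0]: P[0] ⊕ 0x5 = 0x3; E(K, 0x3) = 0x9.
C[1]: P[1] ⊕ 0x9 = 0x5; E(K, 0x5) = 0xB.
C[2]: P[2] ⊕ 0xB = 0x4; E(K, 0x4) = 0xC.

C[0] = 0x9, C[1] = 0xB, C[2] = 0xC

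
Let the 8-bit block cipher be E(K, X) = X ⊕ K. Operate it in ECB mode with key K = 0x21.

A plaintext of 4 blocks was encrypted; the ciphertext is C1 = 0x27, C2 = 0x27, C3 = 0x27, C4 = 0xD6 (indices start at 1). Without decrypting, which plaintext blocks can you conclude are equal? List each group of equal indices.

ECB encrypts each block independently with the same key, so equal ciphertext blocks imply equal plaintext blocks.
C1 = C2 = C3 = 0x27, so P1 = P2 = P3.

P1 = P2 = P3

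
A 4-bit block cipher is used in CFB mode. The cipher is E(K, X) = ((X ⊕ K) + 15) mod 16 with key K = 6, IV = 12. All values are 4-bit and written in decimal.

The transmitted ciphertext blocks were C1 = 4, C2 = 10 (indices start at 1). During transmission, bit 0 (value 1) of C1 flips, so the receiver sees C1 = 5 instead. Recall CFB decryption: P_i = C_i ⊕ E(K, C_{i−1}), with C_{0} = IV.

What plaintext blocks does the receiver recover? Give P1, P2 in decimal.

Only C1 changed, to 5. In CFB, a change in C_i flips the same bit in P_i and garbles P_{i+1}. Decrypting the received ciphertext:
P1: E(K, 12) = 9; 5 ⊕ 9 = 12.
P2: E(K, 5) = 2; 10 ⊕ 2 = 8.
Blocks that differ from the original plaintext: P1, P2.

P1 = 12, P2 = 8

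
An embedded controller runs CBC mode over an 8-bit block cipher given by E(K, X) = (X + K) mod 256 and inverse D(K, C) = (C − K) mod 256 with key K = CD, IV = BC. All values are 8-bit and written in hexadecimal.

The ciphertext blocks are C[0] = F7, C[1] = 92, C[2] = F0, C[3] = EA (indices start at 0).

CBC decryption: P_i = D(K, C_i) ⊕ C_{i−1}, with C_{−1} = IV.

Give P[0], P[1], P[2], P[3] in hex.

P[0]: D(K, F7) = 2A; 2A ⊕ BC = 96.
P[1]: D(K, 92) = C5; C5 ⊕ F7 = 32.
P[2]: D(K, F0) = 23; 23 ⊕ 92 = B1.
P[3]: D(K, EA) = 1D; 1D ⊕ F0 = ED.

P[0] = 96, P[1] = 32, P[2] = B1, P[3] = ED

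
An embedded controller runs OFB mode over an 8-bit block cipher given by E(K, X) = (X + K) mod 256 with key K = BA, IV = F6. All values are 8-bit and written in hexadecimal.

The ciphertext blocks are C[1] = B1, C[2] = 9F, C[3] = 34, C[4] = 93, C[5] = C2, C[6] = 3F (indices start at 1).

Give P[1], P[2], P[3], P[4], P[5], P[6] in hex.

OFB decryption: S_i = E(K, S_{i−1}) with S_{0} = IV; P_i = C_i ⊕ S_i.
P[1]: S = E(K, F6) = B0; B1 ⊕ B0 = 01.
P[2]: S = E(K, B0) = 6A; 9F ⊕ 6A = F5.
P[3]: S = E(K, 6A) = 24; 34 ⊕ 24 = 10.
P[4]: S = E(K, 24) = DE; 93 ⊕ DE = 4D.
P[5]: S = E(K, DE) = 98; C2 ⊕ 98 = 5A.
P[6]: S = E(K, 98) = 52; 3F ⊕ 52 = 6D.

P[1] = 01, P[2] = F5, P[3] = 10, P[4] = 4D, P[5] = 5A, P[6] = 6D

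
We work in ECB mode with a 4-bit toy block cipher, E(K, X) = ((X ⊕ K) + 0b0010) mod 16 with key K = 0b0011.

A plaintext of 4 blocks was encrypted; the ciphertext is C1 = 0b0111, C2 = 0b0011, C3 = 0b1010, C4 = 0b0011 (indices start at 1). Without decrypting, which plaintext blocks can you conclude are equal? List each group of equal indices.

P2 = P4

ECB encrypts each block independently with the same key, so equal ciphertext blocks imply equal plaintext blocks.
C2 = C4 = 0b0011, so P2 = P4.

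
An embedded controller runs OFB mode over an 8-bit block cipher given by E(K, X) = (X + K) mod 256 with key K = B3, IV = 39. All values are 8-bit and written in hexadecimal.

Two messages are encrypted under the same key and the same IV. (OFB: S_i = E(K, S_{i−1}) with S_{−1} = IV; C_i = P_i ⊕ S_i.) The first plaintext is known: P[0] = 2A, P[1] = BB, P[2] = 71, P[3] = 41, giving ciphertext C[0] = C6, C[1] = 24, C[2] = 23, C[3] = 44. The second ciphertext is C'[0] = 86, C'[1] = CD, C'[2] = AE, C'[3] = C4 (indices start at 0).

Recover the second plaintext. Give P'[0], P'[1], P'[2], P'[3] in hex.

In OFB with a reused IV, both messages share the same keystream S_i, so C_i ⊕ C'_i = P_i ⊕ P'_i and thus P'_i = P_i ⊕ C_i ⊕ C'_i.
P'[0]: 2A ⊕ C6 ⊕ 86 = 6A.
P'[1]: BB ⊕ 24 ⊕ CD = 52.
P'[2]: 71 ⊕ 23 ⊕ AE = FC.
P'[3]: 41 ⊕ 44 ⊕ C4 = C1.

P'[0] = 6A, P'[1] = 52, P'[2] = FC, P'[3] = C1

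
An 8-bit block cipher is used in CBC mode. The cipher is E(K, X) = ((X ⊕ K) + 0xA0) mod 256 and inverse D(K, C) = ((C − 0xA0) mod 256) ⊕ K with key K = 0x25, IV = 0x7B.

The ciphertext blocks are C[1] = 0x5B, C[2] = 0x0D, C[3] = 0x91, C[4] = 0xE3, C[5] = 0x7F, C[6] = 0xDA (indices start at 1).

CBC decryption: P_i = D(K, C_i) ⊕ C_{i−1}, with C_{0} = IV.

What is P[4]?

P[4]: D(K, 0xE3) = 0x66; 0x66 ⊕ 0x91 = 0xF7.

P[4] = 0xF7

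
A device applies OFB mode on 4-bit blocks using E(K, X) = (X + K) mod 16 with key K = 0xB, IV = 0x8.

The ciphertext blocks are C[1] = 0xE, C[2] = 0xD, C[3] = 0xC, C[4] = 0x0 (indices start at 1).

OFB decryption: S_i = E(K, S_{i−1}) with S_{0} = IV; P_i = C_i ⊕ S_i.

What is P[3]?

P[1]: S = E(K, 0x8) = 0x3; 0xE ⊕ 0x3 = 0xD.
P[2]: S = E(K, 0x3) = 0xE; 0xD ⊕ 0xE = 0x3.
P[3]: S = E(K, 0xE) = 0x9; 0xC ⊕ 0x9 = 0x5.

P[3] = 0x5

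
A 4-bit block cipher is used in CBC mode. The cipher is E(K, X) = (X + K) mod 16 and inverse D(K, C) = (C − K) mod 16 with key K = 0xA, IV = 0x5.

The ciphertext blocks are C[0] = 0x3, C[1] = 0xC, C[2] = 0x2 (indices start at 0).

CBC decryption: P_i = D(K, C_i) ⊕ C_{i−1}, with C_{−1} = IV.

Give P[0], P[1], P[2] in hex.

P[0]: D(K, 0x3) = 0x9; 0x9 ⊕ 0x5 = 0xC.
P[1]: D(K, 0xC) = 0x2; 0x2 ⊕ 0x3 = 0x1.
P[2]: D(K, 0x2) = 0x8; 0x8 ⊕ 0xC = 0x4.

P[0] = 0xC, P[1] = 0x1, P[2] = 0x4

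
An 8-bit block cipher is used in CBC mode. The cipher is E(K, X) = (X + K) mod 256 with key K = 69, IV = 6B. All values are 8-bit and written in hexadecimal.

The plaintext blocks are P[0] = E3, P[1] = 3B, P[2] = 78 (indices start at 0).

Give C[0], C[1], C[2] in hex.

CBC encryption: C_i = E(K, P_i ⊕ C_{i−1}), with C_{−1} = IV.
C[0]: P[0] ⊕ 6B = 88; E(K, 88) = F1.
C[1]: P[1] ⊕ F1 = CA; E(K, CA) = 33.
C[2]: P[2] ⊕ 33 = 4B; E(K, 4B) = B4.

C[0] = F1, C[1] = 33, C[2] = B4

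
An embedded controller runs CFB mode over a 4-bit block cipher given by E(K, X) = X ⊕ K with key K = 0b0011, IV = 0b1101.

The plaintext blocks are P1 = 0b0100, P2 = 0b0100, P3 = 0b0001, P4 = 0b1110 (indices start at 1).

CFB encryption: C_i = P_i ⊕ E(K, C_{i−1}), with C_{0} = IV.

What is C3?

C1: E(K, 0b1101) = 0b1110; 0b0100 ⊕ 0b1110 = 0b1010.
C2: E(K, 0b1010) = 0b1001; 0b0100 ⊕ 0b1001 = 0b1101.
C3: E(K, 0b1101) = 0b1110; 0b0001 ⊕ 0b1110 = 0b1111.

C3 = 0b1111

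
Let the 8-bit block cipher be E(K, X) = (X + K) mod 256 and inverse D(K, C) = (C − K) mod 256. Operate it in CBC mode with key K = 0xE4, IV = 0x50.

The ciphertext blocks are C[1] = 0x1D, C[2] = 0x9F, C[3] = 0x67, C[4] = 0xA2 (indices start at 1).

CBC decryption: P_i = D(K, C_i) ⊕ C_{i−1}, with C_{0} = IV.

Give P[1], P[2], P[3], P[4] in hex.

P[1]: D(K, 0x1D) = 0x39; 0x39 ⊕ 0x50 = 0x69.
P[2]: D(K, 0x9F) = 0xBB; 0xBB ⊕ 0x1D = 0xA6.
P[3]: D(K, 0x67) = 0x83; 0x83 ⊕ 0x9F = 0x1C.
P[4]: D(K, 0xA2) = 0xBE; 0xBE ⊕ 0x67 = 0xD9.

P[1] = 0x69, P[2] = 0xA6, P[3] = 0x1C, P[4] = 0xD9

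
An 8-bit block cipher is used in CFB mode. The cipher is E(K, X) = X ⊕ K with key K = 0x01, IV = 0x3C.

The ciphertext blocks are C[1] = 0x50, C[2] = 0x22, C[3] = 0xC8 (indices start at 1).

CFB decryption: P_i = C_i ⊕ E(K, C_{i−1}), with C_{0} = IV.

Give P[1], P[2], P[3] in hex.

P[1] = 0x6D, P[2] = 0x73, P[3] = 0xEB

P[1]: E(K, 0x3C) = 0x3D; 0x50 ⊕ 0x3D = 0x6D.
P[2]: E(K, 0x50) = 0x51; 0x22 ⊕ 0x51 = 0x73.
P[3]: E(K, 0x22) = 0x23; 0xC8 ⊕ 0x23 = 0xEB.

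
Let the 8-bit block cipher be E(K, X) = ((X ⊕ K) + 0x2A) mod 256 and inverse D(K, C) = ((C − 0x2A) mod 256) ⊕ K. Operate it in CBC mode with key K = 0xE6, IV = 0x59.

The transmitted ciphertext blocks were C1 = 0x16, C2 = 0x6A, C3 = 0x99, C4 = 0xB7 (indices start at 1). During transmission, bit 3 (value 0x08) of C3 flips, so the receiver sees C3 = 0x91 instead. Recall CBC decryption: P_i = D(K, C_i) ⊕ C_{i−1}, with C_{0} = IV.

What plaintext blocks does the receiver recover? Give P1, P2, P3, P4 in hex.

P1 = 0x53, P2 = 0xB0, P3 = 0xEB, P4 = 0xFA

Only C3 changed, to 0x91. In CBC, a change in C_i garbles P_i and flips the same bit in P_{i+1}. Decrypting the received ciphertext:
P1: D(K, 0x16) = 0x0A; 0x0A ⊕ 0x59 = 0x53.
P2: D(K, 0x6A) = 0xA6; 0xA6 ⊕ 0x16 = 0xB0.
P3: D(K, 0x91) = 0x81; 0x81 ⊕ 0x6A = 0xEB.
P4: D(K, 0xB7) = 0x6B; 0x6B ⊕ 0x91 = 0xFA.
Blocks that differ from the original plaintext: P3, P4.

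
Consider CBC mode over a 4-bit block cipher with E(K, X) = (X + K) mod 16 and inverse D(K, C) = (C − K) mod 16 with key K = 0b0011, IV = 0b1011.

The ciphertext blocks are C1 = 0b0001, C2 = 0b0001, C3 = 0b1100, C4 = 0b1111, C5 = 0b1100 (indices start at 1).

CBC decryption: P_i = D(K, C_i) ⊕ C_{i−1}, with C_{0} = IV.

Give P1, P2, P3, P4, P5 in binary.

P1: D(K, 0b0001) = 0b1110; 0b1110 ⊕ 0b1011 = 0b0101.
P2: D(K, 0b0001) = 0b1110; 0b1110 ⊕ 0b0001 = 0b1111.
P3: D(K, 0b1100) = 0b1001; 0b1001 ⊕ 0b0001 = 0b1000.
P4: D(K, 0b1111) = 0b1100; 0b1100 ⊕ 0b1100 = 0b0000.
P5: D(K, 0b1100) = 0b1001; 0b1001 ⊕ 0b1111 = 0b0110.

P1 = 0b0101, P2 = 0b1111, P3 = 0b1000, P4 = 0b0000, P5 = 0b0110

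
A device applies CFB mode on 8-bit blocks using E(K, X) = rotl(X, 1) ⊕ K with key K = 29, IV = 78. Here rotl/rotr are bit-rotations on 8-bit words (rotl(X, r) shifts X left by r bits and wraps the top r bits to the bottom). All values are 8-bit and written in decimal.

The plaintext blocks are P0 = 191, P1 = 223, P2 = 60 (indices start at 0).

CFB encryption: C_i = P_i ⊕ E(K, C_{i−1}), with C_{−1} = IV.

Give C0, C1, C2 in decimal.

C0: E(K, 78) = 129; 191 ⊕ 129 = 62.
C1: E(K, 62) = 97; 223 ⊕ 97 = 190.
C2: E(K, 190) = 96; 60 ⊕ 96 = 92.

C0 = 62, C1 = 190, C2 = 92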